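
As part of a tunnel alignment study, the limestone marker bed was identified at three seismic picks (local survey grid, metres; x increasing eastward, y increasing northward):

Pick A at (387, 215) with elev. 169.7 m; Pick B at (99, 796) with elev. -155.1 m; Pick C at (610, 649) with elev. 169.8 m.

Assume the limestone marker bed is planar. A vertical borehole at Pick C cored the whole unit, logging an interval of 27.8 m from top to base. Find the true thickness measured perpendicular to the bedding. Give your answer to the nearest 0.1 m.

Two edge vectors: Pick A→Pick B = (-288, 581, -324.8), Pick A→Pick C = (223, 434, 0.1).
Normal n = (Pick A→Pick B) × (Pick A→Pick C) = (141021.3, -72401.6, -254555).
So ∂z/∂x = −n_x/n_z = 0.55399 and ∂z/∂y = −n_y/n_z = −0.28442.
|∇z| = √(a²+b²) = 0.62274, so dip δ = arctan(0.62274) = 31.91°.
True thickness = vertical thickness × cos δ = 27.8 × cos 31.91° = 23.6 m.

23.6 m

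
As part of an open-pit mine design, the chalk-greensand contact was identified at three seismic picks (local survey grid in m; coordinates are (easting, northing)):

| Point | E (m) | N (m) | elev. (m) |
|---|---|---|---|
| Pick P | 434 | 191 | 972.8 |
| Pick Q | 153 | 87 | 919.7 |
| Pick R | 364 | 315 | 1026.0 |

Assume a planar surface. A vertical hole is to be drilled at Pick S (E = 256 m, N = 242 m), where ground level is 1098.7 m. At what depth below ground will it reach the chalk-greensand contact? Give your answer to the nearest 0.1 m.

Let the plane be z = a·E + b·N + c.
Pick Q−Pick P: −281a − 104b = −53.1;  Pick R−Pick P: −70a + 124b = 53.2.
Solving gives a = 0.02496, b = 0.44313.
Then c = 972.8 − a·434 − b·191 = 877.33.
At (256, 242): z_contact = 6.39 + 107.24 + 877.33 = 990.96 m.
Depth below ground = 1098.7 − 990.96 = 107.7 m.

107.7 m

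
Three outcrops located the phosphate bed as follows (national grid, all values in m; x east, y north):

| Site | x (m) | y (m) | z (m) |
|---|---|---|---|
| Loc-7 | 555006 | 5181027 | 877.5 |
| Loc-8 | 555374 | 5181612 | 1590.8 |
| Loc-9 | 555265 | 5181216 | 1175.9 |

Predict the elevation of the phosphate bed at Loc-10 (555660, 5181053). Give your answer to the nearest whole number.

1218 m

Two edge vectors: Loc-7→Loc-8 = (368, 585, 713.3), Loc-7→Loc-9 = (259, 189, 298.4).
Normal n = (Loc-7→Loc-8) × (Loc-7→Loc-9) = (39750.3, 74933.5, -81963).
So ∂z/∂x = −n_x/n_z = 0.48497859 and ∂z/∂y = −n_y/n_z = 0.91423569.
Intercept c from Loc-7: 877.5 − 269166.03 − 4736679.80 = −5004968.33.
At (555660, 5181053): z = 269483.2 + 4736703.6 − 5004968.33 = 1218.4 m.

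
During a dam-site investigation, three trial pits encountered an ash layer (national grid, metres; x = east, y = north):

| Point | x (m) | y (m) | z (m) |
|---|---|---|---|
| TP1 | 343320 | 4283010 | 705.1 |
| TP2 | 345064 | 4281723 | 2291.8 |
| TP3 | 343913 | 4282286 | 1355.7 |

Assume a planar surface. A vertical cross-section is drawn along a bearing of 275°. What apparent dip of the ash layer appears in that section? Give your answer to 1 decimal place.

33.2°

Let the plane be z = a·x + b·y + c.
TP2−TP1: 1744a − 1287b = 1586.7;  TP3−TP1: 593a − 724b = 650.6.
Solving gives a = 0.62356, b = −0.38788.
Unit vector along 275° is (sin 275°, cos 275°) = (-0.9962, 0.0872).
Slope in that direction = a·(-0.9962) + b·(0.0872) = −0.65500.
Apparent dip = arctan|0.65500| = 33.2° (true dip is 36.3°, so apparent ≤ true as expected).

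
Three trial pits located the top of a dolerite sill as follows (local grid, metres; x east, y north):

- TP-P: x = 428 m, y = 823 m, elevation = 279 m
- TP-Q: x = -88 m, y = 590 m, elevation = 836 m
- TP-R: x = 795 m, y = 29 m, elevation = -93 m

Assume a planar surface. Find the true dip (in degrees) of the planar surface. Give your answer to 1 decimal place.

Two edge vectors: TP-P→TP-Q = (-516, -233, 557), TP-P→TP-R = (367, -794, -372).
Normal n = (TP-P→TP-Q) × (TP-P→TP-R) = (528934, 12467, 495215).
So ∂z/∂x = −n_x/n_z = −1.06809 and ∂z/∂y = −n_y/n_z = −0.02517.
Gradient magnitude |∇z| = √(a² + b²) = √(1.14082 + 0.00063) = 1.06839.
True dip = arctan(1.06839) = 46.9°, dipping toward E (azimuth ≈ 089°).

46.9°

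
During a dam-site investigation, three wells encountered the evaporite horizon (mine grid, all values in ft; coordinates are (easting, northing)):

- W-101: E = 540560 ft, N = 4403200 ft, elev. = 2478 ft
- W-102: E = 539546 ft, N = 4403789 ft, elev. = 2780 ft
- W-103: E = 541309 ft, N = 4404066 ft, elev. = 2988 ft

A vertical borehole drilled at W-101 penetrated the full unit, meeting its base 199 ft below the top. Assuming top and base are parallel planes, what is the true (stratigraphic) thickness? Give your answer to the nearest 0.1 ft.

Let the plane be z = a·E + b·N + c.
W-102−W-101: −1014a + 589b = 302;  W-103−W-101: 749a + 866b = 510.
Solving gives a = 0.02945, b = 0.56344.
|∇z| = √(a²+b²) = 0.56421, so dip δ = arctan(0.56421) = 29.43°.
True thickness = vertical thickness × cos δ = 199 × cos 29.43° = 173.3 ft.

173.3 ft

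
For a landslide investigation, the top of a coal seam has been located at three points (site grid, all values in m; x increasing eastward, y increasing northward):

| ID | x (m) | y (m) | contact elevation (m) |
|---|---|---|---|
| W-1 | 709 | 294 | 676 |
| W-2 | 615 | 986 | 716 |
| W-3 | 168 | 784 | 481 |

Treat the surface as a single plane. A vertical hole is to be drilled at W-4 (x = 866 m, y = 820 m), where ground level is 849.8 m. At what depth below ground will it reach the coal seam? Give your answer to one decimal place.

Two edge vectors: W-1→W-2 = (-94, 692, 40), W-1→W-3 = (-541, 490, -195).
Normal n = (W-1→W-2) × (W-1→W-3) = (-154540, -39970, 328312).
So ∂z/∂x = −n_x/n_z = 0.47071 and ∂z/∂y = −n_y/n_z = 0.12174.
Intercept c from W-1: 676 − 333.73 − 35.79 = 306.47.
At (866, 820): z_contact = 407.64 + 99.83 + 306.47 = 813.94 m.
Depth below ground = 849.8 − 813.94 = 35.9 m.

35.9 m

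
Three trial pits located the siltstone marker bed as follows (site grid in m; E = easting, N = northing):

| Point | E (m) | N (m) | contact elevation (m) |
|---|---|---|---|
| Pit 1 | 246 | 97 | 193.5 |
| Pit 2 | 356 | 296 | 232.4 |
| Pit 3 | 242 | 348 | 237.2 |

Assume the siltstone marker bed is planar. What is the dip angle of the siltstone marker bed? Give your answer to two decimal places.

10.13°

Two edge vectors: Pit 1→Pit 2 = (110, 199, 38.9), Pit 1→Pit 3 = (-4, 251, 43.7).
Normal n = (Pit 1→Pit 2) × (Pit 1→Pit 3) = (-1067.6, -4962.6, 28406).
So ∂z/∂E = −n_x/n_z = 0.03758 and ∂z/∂N = −n_y/n_z = 0.17470.
Gradient magnitude |∇z| = √(a² + b²) = √(0.00141 + 0.03052) = 0.17870.
True dip = arctan(0.17870) = 10.13°, dipping toward SSW (azimuth ≈ 192°).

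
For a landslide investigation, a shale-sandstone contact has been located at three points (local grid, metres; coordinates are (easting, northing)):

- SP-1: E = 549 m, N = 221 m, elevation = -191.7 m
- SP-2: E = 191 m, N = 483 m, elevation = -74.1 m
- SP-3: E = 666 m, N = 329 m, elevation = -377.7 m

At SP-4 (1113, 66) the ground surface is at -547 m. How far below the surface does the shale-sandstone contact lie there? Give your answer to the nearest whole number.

26 m

Two edge vectors: SP-1→SP-2 = (-358, 262, 117.6), SP-1→SP-3 = (117, 108, -186).
Normal n = (SP-1→SP-2) × (SP-1→SP-3) = (-61432.8, -52828.8, -69318).
So ∂z/∂E = −n_x/n_z = −0.88625 and ∂z/∂N = −n_y/n_z = −0.76212.
Intercept c from SP-1: -191.7 + 486.55 + 168.43 = 463.28.
At (1113, 66): z_contact = −986.4 − 50.3 + 463.28 = -573.4 m.
Depth below ground = -547 − (-573.4) = 26 m.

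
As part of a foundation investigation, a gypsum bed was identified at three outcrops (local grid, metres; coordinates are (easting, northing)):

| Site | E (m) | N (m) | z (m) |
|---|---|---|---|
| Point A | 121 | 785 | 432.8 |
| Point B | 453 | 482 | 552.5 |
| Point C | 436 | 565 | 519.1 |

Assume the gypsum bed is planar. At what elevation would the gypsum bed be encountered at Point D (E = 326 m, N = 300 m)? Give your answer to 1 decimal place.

627.1 m

Let the plane be z = a·E + b·N + c.
Point B−Point A: 332a − 303b = 119.7;  Point C−Point A: 315a − 220b = 86.3.
Solving gives a = −0.00826, b = −0.40410.
Then c = 432.8 − a·121 − b·785 = 751.02.
At (326, 300): z = −2.7 − 121.2 + 751.02 = 627.1 m.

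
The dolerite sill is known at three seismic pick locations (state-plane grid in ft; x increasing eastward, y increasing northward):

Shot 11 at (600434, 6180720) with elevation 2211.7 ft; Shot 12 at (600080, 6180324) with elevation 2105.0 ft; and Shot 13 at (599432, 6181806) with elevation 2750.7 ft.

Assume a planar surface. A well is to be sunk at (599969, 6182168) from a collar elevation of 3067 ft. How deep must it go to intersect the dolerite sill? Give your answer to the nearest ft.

Let the plane be z = a·x + b·y + c.
Shot 12−Shot 11: −354a − 396b = −106.7;  Shot 13−Shot 11: −1002a + 1086b = 539.
Solving gives a = −0.12488902, b = 0.38108766.
Then c = 2211.7 − a·600434 − b·6180720 = −2278196.81.
At (599969, 6182168): z_contact = −74929.5 + 2355947.9 − 2278196.81 = 2821.6 ft.
Depth below ground = 3067 − 2821.6 = 245 ft.

245 ft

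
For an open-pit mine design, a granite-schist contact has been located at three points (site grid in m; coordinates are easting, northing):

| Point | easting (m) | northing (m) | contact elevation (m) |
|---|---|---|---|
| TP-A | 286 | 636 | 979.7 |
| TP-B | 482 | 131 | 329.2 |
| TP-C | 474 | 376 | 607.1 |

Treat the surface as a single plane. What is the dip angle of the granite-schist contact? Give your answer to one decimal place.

Two edge vectors: TP-A→TP-B = (196, -505, -650.5), TP-A→TP-C = (188, -260, -372.6).
Normal n = (TP-A→TP-B) × (TP-A→TP-C) = (19033, -49264.4, 43980).
So ∂z/∂easting = −n_x/n_z = −0.43276 and ∂z/∂northing = −n_y/n_z = 1.12015.
Gradient magnitude |∇z| = √(a² + b²) = √(0.18729 + 1.25475) = 1.20085.
True dip = arctan(1.20085) = 50.2°, dipping toward SSE (azimuth ≈ 159°).

50.2°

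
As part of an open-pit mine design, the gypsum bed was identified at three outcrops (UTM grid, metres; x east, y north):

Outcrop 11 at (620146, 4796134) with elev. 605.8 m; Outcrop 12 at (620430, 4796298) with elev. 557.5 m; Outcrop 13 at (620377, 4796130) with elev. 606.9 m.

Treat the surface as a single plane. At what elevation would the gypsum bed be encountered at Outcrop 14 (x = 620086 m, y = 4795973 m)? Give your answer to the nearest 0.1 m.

653.1 m

Two edge vectors: Outcrop 11→Outcrop 12 = (284, 164, -48.3), Outcrop 11→Outcrop 13 = (231, -4, 1.1).
Normal n = (Outcrop 11→Outcrop 12) × (Outcrop 11→Outcrop 13) = (-12.8, -11469.7, -39020).
So ∂z/∂x = −n_x/n_z = −0.000328037 and ∂z/∂y = −n_y/n_z = −0.293944131.
Intercept c from Outcrop 11: 605.8 + 203.43 + 1409795.44 = 1410604.67.
At (620086, 4795973): z = −203.4 − 1409748.1 + 1410604.67 = 653.1 m.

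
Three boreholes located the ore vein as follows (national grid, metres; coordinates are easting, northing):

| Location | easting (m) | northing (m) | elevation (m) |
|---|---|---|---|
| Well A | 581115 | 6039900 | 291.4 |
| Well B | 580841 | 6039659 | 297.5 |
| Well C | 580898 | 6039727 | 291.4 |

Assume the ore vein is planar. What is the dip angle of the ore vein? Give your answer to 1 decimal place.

Let the plane be z = a·easting + b·northing + c.
Well B−Well A: −274a − 241b = 6.1;  Well C−Well A: −217a − 173b = 0.
Solving gives a = 0.21559, b = −0.27042.
Gradient magnitude |∇z| = √(a² + b²) = √(0.04648 + 0.07313) = 0.34584.
True dip = arctan(0.34584) = 19.1°, dipping toward NW (azimuth ≈ 321°).

19.1°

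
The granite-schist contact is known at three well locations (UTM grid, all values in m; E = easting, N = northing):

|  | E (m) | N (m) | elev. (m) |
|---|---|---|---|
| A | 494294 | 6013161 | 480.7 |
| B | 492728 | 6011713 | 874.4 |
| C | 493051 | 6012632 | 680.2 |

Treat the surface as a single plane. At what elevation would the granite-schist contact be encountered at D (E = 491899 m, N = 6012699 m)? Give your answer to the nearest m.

Two edge vectors: A→B = (-1566, -1448, 393.7), A→C = (-1243, -529, 199.5).
Normal n = (A→B) × (A→C) = (-80608.7, -176952.1, -971450).
So ∂z/∂E = −n_x/n_z = −0.08297771 and ∂z/∂N = −n_y/n_z = −0.18215256.
Intercept c from A: 480.7 + 41015.39 + 1095312.64 = 1136808.73.
At (491899, 6012699): z = −40816.7 − 1095228.5 + 1136808.73 = 763.6 m.

764 m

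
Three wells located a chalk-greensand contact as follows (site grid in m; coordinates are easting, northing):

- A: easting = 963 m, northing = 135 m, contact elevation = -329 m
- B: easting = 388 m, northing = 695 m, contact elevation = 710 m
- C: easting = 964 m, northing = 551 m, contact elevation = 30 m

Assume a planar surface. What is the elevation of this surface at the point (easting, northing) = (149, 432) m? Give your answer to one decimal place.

Two edge vectors: A→B = (-575, 560, 1039), A→C = (1, 416, 359).
Normal n = (A→B) × (A→C) = (-231184, 207464, -239760).
So ∂z/∂easting = −n_x/n_z = −0.96423 and ∂z/∂northing = −n_y/n_z = 0.86530.
Intercept c from A: -329 + 928.55 − 116.82 = 482.74.
At (149, 432): z = −143.7 + 373.8 + 482.74 = 712.9 m.

712.9 m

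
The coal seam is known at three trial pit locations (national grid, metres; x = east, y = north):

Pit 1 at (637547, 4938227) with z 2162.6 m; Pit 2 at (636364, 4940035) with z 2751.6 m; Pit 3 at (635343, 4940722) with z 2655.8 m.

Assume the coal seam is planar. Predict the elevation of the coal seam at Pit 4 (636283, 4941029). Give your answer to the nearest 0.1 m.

3393.9 m

Let the plane be z = a·x + b·y + c.
Pit 2−Pit 1: −1183a + 1808b = 589;  Pit 3−Pit 1: −2204a + 2495b = 493.2.
Solving gives a = 0.559255822, b = 0.691703339.
Then c = 2162.6 − a·637547 − b·4938227 = −3770177.38.
At (636283, 4941029): z = 355845.0 + 3417726.3 − 3770177.38 = 3393.9 m.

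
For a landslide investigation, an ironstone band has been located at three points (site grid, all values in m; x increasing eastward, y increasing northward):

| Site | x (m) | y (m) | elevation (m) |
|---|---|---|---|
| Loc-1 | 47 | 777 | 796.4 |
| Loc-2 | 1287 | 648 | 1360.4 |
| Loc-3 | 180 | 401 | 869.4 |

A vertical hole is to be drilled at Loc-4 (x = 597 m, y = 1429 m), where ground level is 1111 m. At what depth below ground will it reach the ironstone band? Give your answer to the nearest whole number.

Let the plane be z = a·x + b·y + c.
Loc-2−Loc-1: 1240a − 129b = 564;  Loc-3−Loc-1: 133a − 376b = 73.
Solving gives a = 0.45125, b = −0.03453.
Then c = 796.4 − a·47 − b·777 = 802.02.
At (597, 1429): z_contact = 269.4 − 49.3 + 802.02 = 1022.1 m.
Depth below ground = 1111 − 1022.1 = 89 m.

89 m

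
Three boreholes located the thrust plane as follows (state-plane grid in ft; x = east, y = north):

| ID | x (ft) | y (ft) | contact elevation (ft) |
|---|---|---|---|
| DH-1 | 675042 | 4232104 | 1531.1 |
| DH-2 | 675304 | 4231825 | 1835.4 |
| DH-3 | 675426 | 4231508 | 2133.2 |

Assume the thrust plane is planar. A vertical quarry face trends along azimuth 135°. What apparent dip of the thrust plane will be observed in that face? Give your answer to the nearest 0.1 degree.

38.1°

Two edge vectors: DH-1→DH-2 = (262, -279, 304.3), DH-1→DH-3 = (384, -596, 602.1).
Normal n = (DH-1→DH-2) × (DH-1→DH-3) = (13376.9, -40899, -49016).
So ∂z/∂x = −n_x/n_z = 0.27291 and ∂z/∂y = −n_y/n_z = −0.83440.
Unit vector along 135° is (sin 135°, cos 135°) = (0.7071, -0.7071).
Slope in that direction = a·(0.7071) + b·(-0.7071) = 0.78299.
Apparent dip = arctan|0.78299| = 38.1° (true dip is 41.3°, so apparent ≤ true as expected).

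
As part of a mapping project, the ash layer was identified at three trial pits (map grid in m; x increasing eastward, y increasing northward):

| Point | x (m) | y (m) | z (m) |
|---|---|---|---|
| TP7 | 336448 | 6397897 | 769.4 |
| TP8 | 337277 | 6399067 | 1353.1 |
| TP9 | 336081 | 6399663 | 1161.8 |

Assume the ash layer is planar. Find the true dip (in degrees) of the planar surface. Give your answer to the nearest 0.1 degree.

Two edge vectors: TP7→TP8 = (829, 1170, 583.7), TP7→TP9 = (-367, 1766, 392.4).
Normal n = (TP7→TP8) × (TP7→TP9) = (-571706.2, -539517.5, 1893404).
So ∂z/∂x = −n_x/n_z = 0.30195 and ∂z/∂y = −n_y/n_z = 0.28495.
Gradient magnitude |∇z| = √(a² + b²) = √(0.09117 + 0.08119) = 0.41517.
True dip = arctan(0.41517) = 22.5°, dipping toward SW (azimuth ≈ 227°).

22.5°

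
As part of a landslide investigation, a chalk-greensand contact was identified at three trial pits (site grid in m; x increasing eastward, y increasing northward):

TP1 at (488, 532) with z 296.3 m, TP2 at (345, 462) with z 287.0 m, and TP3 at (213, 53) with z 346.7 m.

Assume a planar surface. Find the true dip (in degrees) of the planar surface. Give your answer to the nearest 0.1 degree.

14.4°

Let the plane be z = a·x + b·y + c.
TP2−TP1: −143a − 70b = −9.3;  TP3−TP1: −275a − 479b = 50.4.
Solving gives a = 0.16210, b = −0.19828.
Gradient magnitude |∇z| = √(a² + b²) = √(0.02627 + 0.03931) = 0.25611.
True dip = arctan(0.25611) = 14.4°, dipping toward NW (azimuth ≈ 321°).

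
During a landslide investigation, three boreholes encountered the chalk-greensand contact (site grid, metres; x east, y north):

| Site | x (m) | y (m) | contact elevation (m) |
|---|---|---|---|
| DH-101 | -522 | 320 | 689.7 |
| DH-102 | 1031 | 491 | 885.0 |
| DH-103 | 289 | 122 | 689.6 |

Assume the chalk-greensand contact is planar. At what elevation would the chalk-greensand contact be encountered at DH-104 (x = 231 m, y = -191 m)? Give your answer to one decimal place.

573.4 m

Two edge vectors: DH-101→DH-102 = (1553, 171, 195.3), DH-101→DH-103 = (811, -198, -0.1).
Normal n = (DH-101→DH-102) × (DH-101→DH-103) = (38652.3, 158543.6, -446175).
So ∂z/∂x = −n_x/n_z = 0.086630 and ∂z/∂y = −n_y/n_z = 0.355339.
Intercept c from DH-101: 689.7 + 45.22 − 113.71 = 621.21.
At (231, -191): z = 20.0 − 67.9 + 621.21 = 573.4 m.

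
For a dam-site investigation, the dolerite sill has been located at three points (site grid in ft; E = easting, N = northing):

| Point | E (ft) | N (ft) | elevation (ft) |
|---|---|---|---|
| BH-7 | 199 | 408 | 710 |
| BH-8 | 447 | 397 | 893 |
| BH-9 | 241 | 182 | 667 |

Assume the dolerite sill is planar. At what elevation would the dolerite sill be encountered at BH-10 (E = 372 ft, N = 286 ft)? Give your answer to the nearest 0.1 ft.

Two edge vectors: BH-7→BH-8 = (248, -11, 183), BH-7→BH-9 = (42, -226, -43).
Normal n = (BH-7→BH-8) × (BH-7→BH-9) = (41831, 18350, -55586).
So ∂z/∂E = −n_x/n_z = 0.75255 and ∂z/∂N = −n_y/n_z = 0.33012.
Intercept c from BH-7: 710 − 149.76 − 134.69 = 425.55.
At (372, 286): z = 279.9 + 94.4 + 425.55 = 799.9 ft.

799.9 ft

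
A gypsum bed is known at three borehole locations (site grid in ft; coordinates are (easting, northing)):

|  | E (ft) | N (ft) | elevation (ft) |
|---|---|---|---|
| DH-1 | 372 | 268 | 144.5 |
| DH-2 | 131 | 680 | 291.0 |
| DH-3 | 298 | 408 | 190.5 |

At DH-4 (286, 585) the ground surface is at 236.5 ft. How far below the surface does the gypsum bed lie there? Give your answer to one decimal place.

Let the plane be z = a·E + b·N + c.
DH-2−DH-1: −241a + 412b = 146.5;  DH-3−DH-1: −74a + 140b = 46.
Solving gives a = −0.47909, b = 0.07534.
Then c = 144.5 − a·372 − b·268 = 302.53.
At (286, 585): z_contact = −137.02 + 44.07 + 302.53 = 209.58 ft.
Depth below ground = 236.5 − 209.58 = 26.9 ft.

26.9 ft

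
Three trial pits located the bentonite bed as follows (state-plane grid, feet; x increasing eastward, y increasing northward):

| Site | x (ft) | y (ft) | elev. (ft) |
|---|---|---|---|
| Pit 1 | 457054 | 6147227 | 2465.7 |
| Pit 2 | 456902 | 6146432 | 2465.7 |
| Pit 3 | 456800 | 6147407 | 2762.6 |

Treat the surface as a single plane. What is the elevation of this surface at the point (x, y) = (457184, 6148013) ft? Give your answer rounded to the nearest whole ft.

2487 ft

Two edge vectors: Pit 1→Pit 2 = (-152, -795, 0), Pit 1→Pit 3 = (-254, 180, 296.9).
Normal n = (Pit 1→Pit 2) × (Pit 1→Pit 3) = (-236035.5, 45128.8, -229290).
So ∂z/∂x = −n_x/n_z = −1.02941908 and ∂z/∂y = −n_y/n_z = 0.19681975.
Intercept c from Pit 1: 2465.7 + 470500.11 − 1209895.67 = −736929.86.
At (457184, 6148013): z = −470633.9 + 1210050.4 − 736929.86 = 2486.6 ft.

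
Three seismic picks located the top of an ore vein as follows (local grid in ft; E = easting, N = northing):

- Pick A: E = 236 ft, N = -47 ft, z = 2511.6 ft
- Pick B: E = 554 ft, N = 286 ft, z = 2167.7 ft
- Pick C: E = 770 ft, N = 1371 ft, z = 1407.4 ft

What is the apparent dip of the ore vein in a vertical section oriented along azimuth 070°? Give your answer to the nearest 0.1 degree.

Let the plane be z = a·E + b·N + c.
Pick B−Pick A: 318a + 333b = −343.9;  Pick C−Pick A: 534a + 1418b = −1104.2.
Solving gives a = −0.43922, b = −0.61330.
Unit vector along 070° is (sin 70°, cos 70°) = (0.9397, 0.3420).
Slope in that direction = a·(0.9397) + b·(0.3420) = −0.62249.
Apparent dip = arctan|0.62249| = 31.9° (true dip is 37.0°, so apparent ≤ true as expected).

31.9°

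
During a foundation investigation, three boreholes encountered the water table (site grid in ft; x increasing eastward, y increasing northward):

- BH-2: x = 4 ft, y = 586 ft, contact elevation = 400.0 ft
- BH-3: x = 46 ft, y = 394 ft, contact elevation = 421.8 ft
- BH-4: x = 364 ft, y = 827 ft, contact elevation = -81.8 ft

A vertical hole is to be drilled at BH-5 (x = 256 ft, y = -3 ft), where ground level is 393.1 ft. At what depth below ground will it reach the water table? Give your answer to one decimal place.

Two edge vectors: BH-2→BH-3 = (42, -192, 21.8), BH-2→BH-4 = (360, 241, -481.8).
Normal n = (BH-2→BH-3) × (BH-2→BH-4) = (87251.8, 28083.6, 79242).
So ∂z/∂x = −n_x/n_z = −1.10108 and ∂z/∂y = −n_y/n_z = −0.35440.
Intercept c from BH-2: 400 + 4.40 + 207.68 = 612.08.
At (256, -3): z_contact = −281.88 + 1.06 + 612.08 = 331.27 ft.
Depth below ground = 393.1 − 331.27 = 61.8 ft.

61.8 ft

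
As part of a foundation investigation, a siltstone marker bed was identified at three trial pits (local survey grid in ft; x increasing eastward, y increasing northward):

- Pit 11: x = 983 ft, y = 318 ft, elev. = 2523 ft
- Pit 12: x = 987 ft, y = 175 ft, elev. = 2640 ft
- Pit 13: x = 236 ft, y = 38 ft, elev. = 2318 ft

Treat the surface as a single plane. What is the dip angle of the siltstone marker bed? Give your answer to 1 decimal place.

44.6°

Let the plane be z = a·x + b·y + c.
Pit 12−Pit 11: 4a − 143b = 117;  Pit 13−Pit 11: −747a − 280b = −205.
Solving gives a = 0.57508, b = −0.80210.
Gradient magnitude |∇z| = √(a² + b²) = √(0.33072 + 0.64336) = 0.98695.
True dip = arctan(0.98695) = 44.6°, dipping toward NW (azimuth ≈ 324°).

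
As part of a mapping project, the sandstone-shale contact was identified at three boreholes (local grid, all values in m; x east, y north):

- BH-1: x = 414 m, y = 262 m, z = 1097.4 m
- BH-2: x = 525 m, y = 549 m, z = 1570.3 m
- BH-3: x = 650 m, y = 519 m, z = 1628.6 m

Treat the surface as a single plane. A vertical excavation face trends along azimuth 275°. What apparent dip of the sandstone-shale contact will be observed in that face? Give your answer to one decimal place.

33.8°

Two edge vectors: BH-1→BH-2 = (111, 287, 472.9), BH-1→BH-3 = (236, 257, 531.2).
Normal n = (BH-1→BH-2) × (BH-1→BH-3) = (30919.1, 52641.2, -39205).
So ∂z/∂x = −n_x/n_z = 0.78865 and ∂z/∂y = −n_y/n_z = 1.34272.
Unit vector along 275° is (sin 275°, cos 275°) = (-0.9962, 0.0872).
Slope in that direction = a·(-0.9962) + b·(0.0872) = −0.66863.
Apparent dip = arctan|0.66863| = 33.8° (true dip is 57.3°, so apparent ≤ true as expected).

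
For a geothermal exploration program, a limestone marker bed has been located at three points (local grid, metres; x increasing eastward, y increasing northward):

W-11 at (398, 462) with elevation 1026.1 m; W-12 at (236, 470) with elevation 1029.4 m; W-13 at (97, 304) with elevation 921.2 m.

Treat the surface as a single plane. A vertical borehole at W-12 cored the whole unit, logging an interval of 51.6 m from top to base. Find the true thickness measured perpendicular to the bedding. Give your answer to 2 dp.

Let the plane be z = a·x + b·y + c.
W-12−W-11: −162a + 8b = 3.3;  W-13−W-11: −301a − 158b = −104.9.
Solving gives a = 0.01135, b = 0.64230.
|∇z| = √(a²+b²) = 0.64240, so dip δ = arctan(0.64240) = 32.72°.
True thickness = vertical thickness × cos δ = 51.6 × cos 32.72° = 43.41 m.

43.41 m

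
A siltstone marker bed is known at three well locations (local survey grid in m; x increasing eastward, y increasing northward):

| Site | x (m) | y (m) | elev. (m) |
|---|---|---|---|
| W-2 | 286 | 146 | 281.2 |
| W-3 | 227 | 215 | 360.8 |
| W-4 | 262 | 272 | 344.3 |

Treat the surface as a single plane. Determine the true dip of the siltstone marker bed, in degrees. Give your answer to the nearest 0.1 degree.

45.9°

Let the plane be z = a·x + b·y + c.
W-3−W-2: −59a + 69b = 79.6;  W-4−W-2: −24a + 126b = 63.1.
Solving gives a = −0.98229, b = 0.31369.
Gradient magnitude |∇z| = √(a² + b²) = √(0.96490 + 0.09840) = 1.03117.
True dip = arctan(1.03117) = 45.9°, dipping toward ESE (azimuth ≈ 108°).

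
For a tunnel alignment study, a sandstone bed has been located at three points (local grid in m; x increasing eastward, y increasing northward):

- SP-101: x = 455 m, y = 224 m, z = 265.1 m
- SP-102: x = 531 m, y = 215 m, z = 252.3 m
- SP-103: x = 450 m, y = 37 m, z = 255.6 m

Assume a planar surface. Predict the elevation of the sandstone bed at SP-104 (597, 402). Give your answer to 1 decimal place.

Let the plane be z = a·x + b·y + c.
SP-102−SP-101: 76a − 9b = −12.8;  SP-103−SP-101: −5a − 187b = −9.5.
Solving gives a = −0.16189, b = 0.05513.
Then c = 265.1 − a·455 − b·224 = 326.41.
At (597, 402): z = −96.6 + 22.2 + 326.41 = 251.9 m.

251.9 m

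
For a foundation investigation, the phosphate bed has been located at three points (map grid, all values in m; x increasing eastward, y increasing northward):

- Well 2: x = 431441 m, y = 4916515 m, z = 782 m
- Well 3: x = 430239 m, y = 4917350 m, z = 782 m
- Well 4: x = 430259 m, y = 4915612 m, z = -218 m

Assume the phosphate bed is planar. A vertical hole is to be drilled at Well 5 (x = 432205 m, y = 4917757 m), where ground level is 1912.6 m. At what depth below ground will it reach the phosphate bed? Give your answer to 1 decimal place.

102.4 m

Two edge vectors: Well 2→Well 3 = (-1202, 835, 0), Well 2→Well 4 = (-1182, -903, -1000).
Normal n = (Well 2→Well 3) × (Well 2→Well 4) = (-835000, -1202000, 2072376).
So ∂z/∂x = −n_x/n_z = 0.402919161 and ∂z/∂y = −n_y/n_z = 0.580010577.
Intercept c from Well 2: 782 − 173835.85 − 2851630.70 = −3024684.55.
At (432205, 4917757): z_contact = 174143.68 + 2852351.08 − 3024684.55 = 1810.20 m.
Depth below ground = 1912.6 − 1810.20 = 102.4 m.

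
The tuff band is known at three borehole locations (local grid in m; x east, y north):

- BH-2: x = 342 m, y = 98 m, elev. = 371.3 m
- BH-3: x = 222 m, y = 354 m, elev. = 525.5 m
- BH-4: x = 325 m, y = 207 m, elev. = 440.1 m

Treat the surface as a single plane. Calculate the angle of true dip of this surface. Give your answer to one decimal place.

33.1°

Let the plane be z = a·x + b·y + c.
BH-3−BH-2: −120a + 256b = 154.2;  BH-4−BH-2: −17a + 109b = 68.8.
Solving gives a = 0.09223, b = 0.64558.
Gradient magnitude |∇z| = √(a² + b²) = √(0.00851 + 0.41677) = 0.65213.
True dip = arctan(0.65213) = 33.1°, dipping toward S (azimuth ≈ 188°).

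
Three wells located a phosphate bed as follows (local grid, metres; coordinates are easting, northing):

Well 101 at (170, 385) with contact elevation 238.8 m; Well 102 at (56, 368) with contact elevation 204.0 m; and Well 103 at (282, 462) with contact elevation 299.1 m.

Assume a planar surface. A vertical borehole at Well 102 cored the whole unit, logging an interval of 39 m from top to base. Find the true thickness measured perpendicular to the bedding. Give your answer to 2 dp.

Two edge vectors: Well 101→Well 102 = (-114, -17, -34.8), Well 101→Well 103 = (112, 77, 60.3).
Normal n = (Well 101→Well 102) × (Well 101→Well 103) = (1654.5, 2976.6, -6874).
So ∂z/∂easting = −n_x/n_z = 0.24069 and ∂z/∂northing = −n_y/n_z = 0.43302.
|∇z| = √(a²+b²) = 0.49542, so dip δ = arctan(0.49542) = 26.35°.
True thickness = vertical thickness × cos δ = 39 × cos 26.35° = 34.95 m.

34.95 m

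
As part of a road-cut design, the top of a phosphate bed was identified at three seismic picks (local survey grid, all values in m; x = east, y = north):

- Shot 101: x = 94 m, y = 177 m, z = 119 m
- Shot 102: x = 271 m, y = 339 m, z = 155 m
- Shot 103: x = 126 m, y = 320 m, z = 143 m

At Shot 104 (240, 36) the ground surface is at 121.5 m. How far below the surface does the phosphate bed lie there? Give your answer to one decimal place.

15.0 m

Two edge vectors: Shot 101→Shot 102 = (177, 162, 36), Shot 101→Shot 103 = (32, 143, 24).
Normal n = (Shot 101→Shot 102) × (Shot 101→Shot 103) = (-1260, -3096, 20127).
So ∂z/∂x = −n_x/n_z = 0.06260 and ∂z/∂y = −n_y/n_z = 0.15382.
Intercept c from Shot 101: 119 − 5.88 − 27.23 = 85.89.
At (240, 36): z_contact = 15.02 + 5.54 + 85.89 = 106.45 m.
Depth below ground = 121.5 − 106.45 = 15.0 m.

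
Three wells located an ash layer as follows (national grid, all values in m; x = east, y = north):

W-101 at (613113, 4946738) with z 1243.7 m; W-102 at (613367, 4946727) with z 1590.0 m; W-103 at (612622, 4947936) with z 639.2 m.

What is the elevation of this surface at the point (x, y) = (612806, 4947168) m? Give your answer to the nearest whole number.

Two edge vectors: W-101→W-102 = (254, -11, 346.3), W-101→W-103 = (-491, 1198, -604.5).
Normal n = (W-101→W-102) × (W-101→W-103) = (-408217.9, -16490.3, 298891).
So ∂z/∂x = −n_x/n_z = 1.36577515 and ∂z/∂y = −n_y/n_z = 0.05517162.
Intercept c from W-101: 1243.7 − 837374.50 − 272919.54 = −1109050.34.
At (612806, 4947168): z = 836955.2 + 272943.3 − 1109050.34 = 848.1 m.

848 m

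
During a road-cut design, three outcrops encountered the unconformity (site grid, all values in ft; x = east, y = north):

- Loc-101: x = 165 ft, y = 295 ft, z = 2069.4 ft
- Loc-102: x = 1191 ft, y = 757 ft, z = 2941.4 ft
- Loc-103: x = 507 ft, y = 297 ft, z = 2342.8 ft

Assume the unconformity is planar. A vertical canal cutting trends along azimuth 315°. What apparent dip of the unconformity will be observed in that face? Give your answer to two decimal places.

Let the plane be z = a·x + b·y + c.
Loc-102−Loc-101: 1026a + 462b = 872;  Loc-103−Loc-101: 342a + 2b = 273.4.
Solving gives a = 0.79875, b = 0.11360.
Unit vector along 315° is (sin 315°, cos 315°) = (-0.7071, 0.7071).
Slope in that direction = a·(-0.7071) + b·(0.7071) = −0.48448.
Apparent dip = arctan|0.48448| = 25.85° (true dip is 38.9°, so apparent ≤ true as expected).

25.85°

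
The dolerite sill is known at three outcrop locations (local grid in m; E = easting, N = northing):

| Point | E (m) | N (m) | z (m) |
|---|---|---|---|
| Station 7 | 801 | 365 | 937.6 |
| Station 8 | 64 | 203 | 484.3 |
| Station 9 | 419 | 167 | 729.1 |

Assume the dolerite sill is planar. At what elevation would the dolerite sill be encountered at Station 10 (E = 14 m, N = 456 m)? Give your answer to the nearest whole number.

392 m

Let the plane be z = a·E + b·N + c.
Station 8−Station 7: −737a − 162b = −453.3;  Station 9−Station 7: −382a − 198b = −208.5.
Solving gives a = 0.66605, b = −0.23198.
Then c = 937.6 − a·801 − b·365 = 488.76.
At (14, 456): z = 9.3 − 105.8 + 488.76 = 392.3 m.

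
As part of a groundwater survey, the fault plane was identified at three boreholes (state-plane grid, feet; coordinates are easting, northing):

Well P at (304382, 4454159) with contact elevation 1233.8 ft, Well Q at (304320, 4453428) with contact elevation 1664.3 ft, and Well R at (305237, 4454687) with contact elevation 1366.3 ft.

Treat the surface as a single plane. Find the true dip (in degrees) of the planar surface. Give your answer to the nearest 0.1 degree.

40.0°

Let the plane be z = a·easting + b·northing + c.
Well Q−Well P: −62a − 731b = 430.5;  Well R−Well P: 855a + 528b = 132.5.
Solving gives a = 0.54732, b = −0.63534.
Gradient magnitude |∇z| = √(a² + b²) = √(0.29956 + 0.40366) = 0.83858.
True dip = arctan(0.83858) = 40.0°, dipping toward NW (azimuth ≈ 319°).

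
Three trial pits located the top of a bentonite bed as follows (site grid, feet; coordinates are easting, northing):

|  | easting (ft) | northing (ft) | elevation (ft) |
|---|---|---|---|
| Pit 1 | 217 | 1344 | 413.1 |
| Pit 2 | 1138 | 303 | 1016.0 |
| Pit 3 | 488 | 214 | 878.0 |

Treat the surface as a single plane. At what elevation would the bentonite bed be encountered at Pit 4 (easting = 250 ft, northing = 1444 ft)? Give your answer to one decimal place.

386.8 ft

Let the plane be z = a·easting + b·northing + c.
Pit 2−Pit 1: 921a − 1041b = 602.9;  Pit 3−Pit 1: 271a − 1130b = 464.9.
Solving gives a = 0.260099, b = −0.349038.
Then c = 413.1 − a·217 − b·1344 = 825.77.
At (250, 1444): z = 65.0 − 504.0 + 825.77 = 386.8 ft.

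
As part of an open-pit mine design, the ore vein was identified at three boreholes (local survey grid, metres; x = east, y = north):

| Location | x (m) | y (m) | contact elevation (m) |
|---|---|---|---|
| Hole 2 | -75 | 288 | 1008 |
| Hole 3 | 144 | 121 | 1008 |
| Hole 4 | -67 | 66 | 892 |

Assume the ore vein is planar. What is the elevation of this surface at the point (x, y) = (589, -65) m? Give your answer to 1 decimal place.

1090.4 m

Two edge vectors: Hole 2→Hole 3 = (219, -167, 0), Hole 2→Hole 4 = (8, -222, -116).
Normal n = (Hole 2→Hole 3) × (Hole 2→Hole 4) = (19372, 25404, -47282).
So ∂z/∂x = −n_x/n_z = 0.40971 and ∂z/∂y = −n_y/n_z = 0.53729.
Intercept c from Hole 2: 1008 + 30.73 − 154.74 = 883.99.
At (589, -65): z = 241.3 − 34.9 + 883.99 = 1090.4 m.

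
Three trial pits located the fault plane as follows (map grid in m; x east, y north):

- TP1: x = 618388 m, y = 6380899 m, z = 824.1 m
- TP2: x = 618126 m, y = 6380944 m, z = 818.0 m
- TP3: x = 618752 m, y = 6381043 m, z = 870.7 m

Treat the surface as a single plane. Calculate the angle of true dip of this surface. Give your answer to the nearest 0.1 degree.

Two edge vectors: TP1→TP2 = (-262, 45, -6.1), TP1→TP3 = (364, 144, 46.6).
Normal n = (TP1→TP2) × (TP1→TP3) = (2975.4, 9988.8, -54108).
So ∂z/∂x = −n_x/n_z = 0.05499 and ∂z/∂y = −n_y/n_z = 0.18461.
Gradient magnitude |∇z| = √(a² + b²) = √(0.00302 + 0.03408) = 0.19262.
True dip = arctan(0.19262) = 10.9°, dipping toward SSW (azimuth ≈ 197°).

10.9°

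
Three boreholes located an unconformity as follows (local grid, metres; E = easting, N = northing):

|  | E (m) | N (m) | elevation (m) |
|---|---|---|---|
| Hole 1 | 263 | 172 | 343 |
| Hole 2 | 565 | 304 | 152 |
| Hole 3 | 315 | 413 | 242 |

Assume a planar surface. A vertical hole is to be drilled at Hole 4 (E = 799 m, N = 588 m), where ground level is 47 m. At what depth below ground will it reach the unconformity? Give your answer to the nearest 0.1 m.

Let the plane be z = a·E + b·N + c.
Hole 2−Hole 1: 302a + 132b = −191;  Hole 3−Hole 1: 52a + 241b = −101.
Solving gives a = −0.49606, b = −0.31205.
Then c = 343 − a·263 − b·172 = 527.14.
At (799, 588): z_contact = −396.35 − 183.49 + 527.14 = -52.70 m.
Depth below ground = 47 − (-52.70) = 99.7 m.

99.7 m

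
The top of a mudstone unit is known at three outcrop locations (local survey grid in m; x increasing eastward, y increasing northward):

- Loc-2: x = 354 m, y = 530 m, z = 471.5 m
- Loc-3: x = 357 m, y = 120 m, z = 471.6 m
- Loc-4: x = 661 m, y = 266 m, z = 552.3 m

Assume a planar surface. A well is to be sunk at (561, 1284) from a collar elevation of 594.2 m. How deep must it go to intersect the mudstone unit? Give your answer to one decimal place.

Two edge vectors: Loc-2→Loc-3 = (3, -410, 0.1), Loc-2→Loc-4 = (307, -264, 80.8).
Normal n = (Loc-2→Loc-3) × (Loc-2→Loc-4) = (-33101.6, -211.7, 125078).
So ∂z/∂x = −n_x/n_z = 0.264648 and ∂z/∂y = −n_y/n_z = 0.001693.
Intercept c from Loc-2: 471.5 − 93.69 − 0.90 = 376.92.
At (561, 1284): z_contact = 148.47 + 2.17 + 376.92 = 527.56 m.
Depth below ground = 594.2 − 527.56 = 66.6 m.

66.6 m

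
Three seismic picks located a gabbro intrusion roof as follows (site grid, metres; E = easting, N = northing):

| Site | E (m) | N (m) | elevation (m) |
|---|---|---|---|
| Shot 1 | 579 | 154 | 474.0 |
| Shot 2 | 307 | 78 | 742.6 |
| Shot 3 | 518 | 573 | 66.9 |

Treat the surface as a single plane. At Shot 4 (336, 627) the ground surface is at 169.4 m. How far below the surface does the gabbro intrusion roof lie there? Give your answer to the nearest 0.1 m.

Two edge vectors: Shot 1→Shot 2 = (-272, -76, 268.6), Shot 1→Shot 3 = (-61, 419, -407.1).
Normal n = (Shot 1→Shot 2) × (Shot 1→Shot 3) = (-81603.8, -127115.8, -118604).
So ∂z/∂E = −n_x/n_z = −0.68804 and ∂z/∂N = −n_y/n_z = −1.07177.
Intercept c from Shot 1: 474 + 398.37 + 165.05 = 1037.42.
At (336, 627): z_contact = −231.18 − 672.00 + 1037.42 = 134.25 m.
Depth below ground = 169.4 − 134.25 = 35.2 m.

35.2 m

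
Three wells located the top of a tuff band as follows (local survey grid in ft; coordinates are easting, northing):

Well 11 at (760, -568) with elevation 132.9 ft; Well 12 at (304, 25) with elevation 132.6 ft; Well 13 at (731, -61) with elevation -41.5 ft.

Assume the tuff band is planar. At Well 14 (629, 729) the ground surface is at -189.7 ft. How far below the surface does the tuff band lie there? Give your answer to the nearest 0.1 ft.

Let the plane be z = a·easting + b·northing + c.
Well 12−Well 11: −456a + 593b = −0.3;  Well 13−Well 11: −29a + 507b = −174.4.
Solving gives a = −0.48257, b = −0.37159.
Then c = 132.9 − a·760 − b·-568 = 288.59.
At (629, 729): z_contact = −303.54 − 270.89 + 288.59 = -285.83 ft.
Depth below ground = -189.7 − (-285.83) = 96.1 ft.

96.1 ft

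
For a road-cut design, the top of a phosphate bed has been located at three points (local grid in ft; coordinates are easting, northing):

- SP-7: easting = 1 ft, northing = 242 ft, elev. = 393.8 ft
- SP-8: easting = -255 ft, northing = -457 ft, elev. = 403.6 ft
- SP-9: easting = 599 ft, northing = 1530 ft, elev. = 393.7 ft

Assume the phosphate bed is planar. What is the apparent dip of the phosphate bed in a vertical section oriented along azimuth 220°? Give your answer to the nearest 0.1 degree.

2.3°

Two edge vectors: SP-7→SP-8 = (-256, -699, 9.8), SP-7→SP-9 = (598, 1288, -0.1).
Normal n = (SP-7→SP-8) × (SP-7→SP-9) = (-12552.5, 5834.8, 88274).
So ∂z/∂easting = −n_x/n_z = 0.14220 and ∂z/∂northing = −n_y/n_z = −0.06610.
Unit vector along 220° is (sin 220°, cos 220°) = (-0.6428, -0.7660).
Slope in that direction = a·(-0.6428) + b·(-0.7660) = −0.04077.
Apparent dip = arctan|0.04077| = 2.3° (true dip is 8.9°, so apparent ≤ true as expected).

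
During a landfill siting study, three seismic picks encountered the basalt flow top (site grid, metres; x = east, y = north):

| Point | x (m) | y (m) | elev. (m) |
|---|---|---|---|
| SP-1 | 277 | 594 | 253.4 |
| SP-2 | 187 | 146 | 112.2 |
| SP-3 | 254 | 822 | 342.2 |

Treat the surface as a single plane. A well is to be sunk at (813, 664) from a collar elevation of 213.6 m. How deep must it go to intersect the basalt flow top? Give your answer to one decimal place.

66.6 m

Two edge vectors: SP-1→SP-2 = (-90, -448, -141.2), SP-1→SP-3 = (-23, 228, 88.8).
Normal n = (SP-1→SP-2) × (SP-1→SP-3) = (-7588.8, 11239.6, -30824).
So ∂z/∂x = −n_x/n_z = −0.24620 and ∂z/∂y = −n_y/n_z = 0.36464.
Intercept c from SP-1: 253.4 + 68.20 − 216.59 = 105.00.
At (813, 664): z_contact = −200.16 + 242.12 + 105.00 = 146.96 m.
Depth below ground = 213.6 − 146.96 = 66.6 m.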